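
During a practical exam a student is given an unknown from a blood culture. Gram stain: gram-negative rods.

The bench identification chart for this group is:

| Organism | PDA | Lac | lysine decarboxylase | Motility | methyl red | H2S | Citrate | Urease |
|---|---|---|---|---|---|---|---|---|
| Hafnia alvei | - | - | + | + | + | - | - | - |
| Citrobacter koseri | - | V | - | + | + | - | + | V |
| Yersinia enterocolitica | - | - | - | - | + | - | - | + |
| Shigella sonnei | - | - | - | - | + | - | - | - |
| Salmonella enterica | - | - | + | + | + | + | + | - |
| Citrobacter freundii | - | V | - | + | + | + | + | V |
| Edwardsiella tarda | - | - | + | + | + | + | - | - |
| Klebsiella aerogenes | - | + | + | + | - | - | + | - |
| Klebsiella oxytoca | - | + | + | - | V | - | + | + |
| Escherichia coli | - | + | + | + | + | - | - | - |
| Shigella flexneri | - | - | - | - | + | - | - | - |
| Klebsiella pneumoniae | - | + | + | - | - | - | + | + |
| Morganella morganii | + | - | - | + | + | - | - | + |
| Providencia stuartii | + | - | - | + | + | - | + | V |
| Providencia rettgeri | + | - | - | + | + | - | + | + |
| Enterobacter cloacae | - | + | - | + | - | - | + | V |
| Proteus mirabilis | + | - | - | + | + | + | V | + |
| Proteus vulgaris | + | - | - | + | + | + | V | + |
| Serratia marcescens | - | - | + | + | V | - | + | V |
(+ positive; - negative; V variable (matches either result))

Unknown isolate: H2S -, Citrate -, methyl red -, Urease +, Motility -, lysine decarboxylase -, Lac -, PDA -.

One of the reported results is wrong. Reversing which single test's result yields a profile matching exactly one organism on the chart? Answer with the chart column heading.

methyl red

As reported, no row in the chart matches all 8 reactions.
Reversing Urease → still no organism matches.
Reversing Lac → still no organism matches.
Reversing H2S → still no organism matches.
Reversing Motility → still no organism matches.
Reversing Citrate → still no organism matches.
Reversing lysine decarboxylase → still no organism matches.
Reversing PDA → still no organism matches.
Reversing methyl red (to +) → unique match: Yersinia enterocolitica.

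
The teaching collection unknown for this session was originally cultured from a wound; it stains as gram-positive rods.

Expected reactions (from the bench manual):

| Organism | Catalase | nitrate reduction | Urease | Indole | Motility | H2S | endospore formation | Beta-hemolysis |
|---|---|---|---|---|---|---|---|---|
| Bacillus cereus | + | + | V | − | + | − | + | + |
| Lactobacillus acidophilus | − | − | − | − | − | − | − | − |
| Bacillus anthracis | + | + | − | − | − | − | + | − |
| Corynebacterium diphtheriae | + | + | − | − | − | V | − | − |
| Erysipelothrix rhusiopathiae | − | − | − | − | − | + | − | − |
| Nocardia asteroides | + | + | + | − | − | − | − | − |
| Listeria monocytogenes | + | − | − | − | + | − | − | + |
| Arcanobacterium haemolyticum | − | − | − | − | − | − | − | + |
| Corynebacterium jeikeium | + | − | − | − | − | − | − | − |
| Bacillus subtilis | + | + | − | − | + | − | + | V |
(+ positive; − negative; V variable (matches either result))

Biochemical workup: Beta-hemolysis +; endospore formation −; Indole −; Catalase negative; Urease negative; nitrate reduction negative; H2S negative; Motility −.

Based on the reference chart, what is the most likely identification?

Arcanobacterium haemolyticum

endospore formation −: excludes Bacillus cereus, Bacillus anthracis, Bacillus subtilis — 7 left.
Motility −: excludes Listeria monocytogenes — 6 left.
Beta-hemolysis +: excludes 5 organisms — 1 left.
Indole −: the one remaining candidate is consistent.
Urease −: the one remaining candidate is consistent.
Catalase −: the one remaining candidate is consistent.
nitrate reduction −: the one remaining candidate is consistent.
H2S −: the one remaining candidate is consistent.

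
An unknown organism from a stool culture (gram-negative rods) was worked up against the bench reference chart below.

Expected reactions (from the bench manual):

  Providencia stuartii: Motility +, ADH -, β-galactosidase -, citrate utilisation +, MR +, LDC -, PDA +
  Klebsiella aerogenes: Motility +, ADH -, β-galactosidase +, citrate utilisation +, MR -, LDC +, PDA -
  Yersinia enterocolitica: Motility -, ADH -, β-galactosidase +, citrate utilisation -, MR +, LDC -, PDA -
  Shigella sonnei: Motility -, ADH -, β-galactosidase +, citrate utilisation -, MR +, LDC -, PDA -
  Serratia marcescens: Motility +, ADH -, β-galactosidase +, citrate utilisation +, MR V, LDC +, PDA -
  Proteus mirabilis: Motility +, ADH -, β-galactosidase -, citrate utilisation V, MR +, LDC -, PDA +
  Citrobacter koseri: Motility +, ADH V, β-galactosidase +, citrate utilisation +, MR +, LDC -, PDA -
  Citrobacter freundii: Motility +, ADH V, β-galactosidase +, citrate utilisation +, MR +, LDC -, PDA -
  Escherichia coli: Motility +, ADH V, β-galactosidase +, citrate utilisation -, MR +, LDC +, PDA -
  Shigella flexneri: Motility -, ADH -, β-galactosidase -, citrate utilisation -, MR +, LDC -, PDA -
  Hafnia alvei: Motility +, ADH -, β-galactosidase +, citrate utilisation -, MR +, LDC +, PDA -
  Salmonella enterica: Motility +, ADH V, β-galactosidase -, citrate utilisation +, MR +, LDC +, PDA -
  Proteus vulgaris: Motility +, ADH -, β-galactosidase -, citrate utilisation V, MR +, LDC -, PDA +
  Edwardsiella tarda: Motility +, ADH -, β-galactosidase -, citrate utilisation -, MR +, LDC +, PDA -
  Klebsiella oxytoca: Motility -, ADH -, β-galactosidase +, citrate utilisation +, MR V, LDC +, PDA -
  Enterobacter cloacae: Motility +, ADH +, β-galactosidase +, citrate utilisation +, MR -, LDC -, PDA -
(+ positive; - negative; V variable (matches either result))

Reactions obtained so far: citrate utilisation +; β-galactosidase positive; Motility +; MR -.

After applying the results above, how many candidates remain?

3

MR -: excludes 12 organisms — 4 left.
β-galactosidase +: all 4 remaining candidates are consistent.
citrate utilisation +: all 4 remaining candidates are consistent.
Motility +: excludes Klebsiella oxytoca — 3 left.
Still consistent: Enterobacter cloacae, Klebsiella aerogenes, Serratia marcescens.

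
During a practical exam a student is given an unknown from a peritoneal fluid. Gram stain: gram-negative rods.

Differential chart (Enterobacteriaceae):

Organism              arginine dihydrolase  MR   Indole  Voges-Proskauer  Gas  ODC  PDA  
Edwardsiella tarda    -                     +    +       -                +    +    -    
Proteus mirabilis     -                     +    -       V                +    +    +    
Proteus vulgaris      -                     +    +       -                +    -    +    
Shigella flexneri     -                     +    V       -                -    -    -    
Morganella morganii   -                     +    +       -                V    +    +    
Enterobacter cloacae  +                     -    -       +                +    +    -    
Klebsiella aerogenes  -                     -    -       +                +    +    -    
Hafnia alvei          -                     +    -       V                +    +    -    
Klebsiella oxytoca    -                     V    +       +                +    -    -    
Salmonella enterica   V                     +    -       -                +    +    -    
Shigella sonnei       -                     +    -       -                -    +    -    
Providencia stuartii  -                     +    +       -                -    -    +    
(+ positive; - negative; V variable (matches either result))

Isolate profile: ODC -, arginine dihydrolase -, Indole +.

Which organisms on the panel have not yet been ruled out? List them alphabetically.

ODC -: excludes 8 organisms — 4 left.
Indole +: all 4 remaining candidates are consistent.
arginine dihydrolase -: all 4 remaining candidates are consistent.

Klebsiella oxytoca, Proteus vulgaris, Providencia stuartii, Shigella flexneri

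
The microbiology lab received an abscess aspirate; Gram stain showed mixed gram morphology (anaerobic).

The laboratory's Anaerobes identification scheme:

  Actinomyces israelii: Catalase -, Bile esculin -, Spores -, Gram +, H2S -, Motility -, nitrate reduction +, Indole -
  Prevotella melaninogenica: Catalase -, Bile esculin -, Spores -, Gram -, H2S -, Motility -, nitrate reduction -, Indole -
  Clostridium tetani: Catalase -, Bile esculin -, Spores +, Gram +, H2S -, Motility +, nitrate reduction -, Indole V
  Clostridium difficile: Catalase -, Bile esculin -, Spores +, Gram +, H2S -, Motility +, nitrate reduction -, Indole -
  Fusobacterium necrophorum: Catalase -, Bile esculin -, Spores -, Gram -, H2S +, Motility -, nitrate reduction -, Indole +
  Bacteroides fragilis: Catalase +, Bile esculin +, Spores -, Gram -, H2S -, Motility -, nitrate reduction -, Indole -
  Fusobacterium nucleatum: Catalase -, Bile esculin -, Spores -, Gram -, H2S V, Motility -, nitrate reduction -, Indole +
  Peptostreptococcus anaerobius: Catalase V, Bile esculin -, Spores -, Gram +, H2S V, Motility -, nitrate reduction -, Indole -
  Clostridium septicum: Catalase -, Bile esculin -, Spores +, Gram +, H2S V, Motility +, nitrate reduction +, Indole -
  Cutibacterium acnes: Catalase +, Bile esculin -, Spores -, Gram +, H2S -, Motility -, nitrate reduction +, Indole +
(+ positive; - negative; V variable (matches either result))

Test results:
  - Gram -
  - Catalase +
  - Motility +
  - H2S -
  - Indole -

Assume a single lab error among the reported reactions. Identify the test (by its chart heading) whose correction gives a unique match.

As reported, no row in the chart matches all 5 reactions.
Reversing Motility (to -) → unique match: Bacteroides fragilis.
Reversing Gram → still no organism matches.
Reversing H2S → still no organism matches.
Reversing Catalase → still no organism matches.
Reversing Indole → still no organism matches.

Motility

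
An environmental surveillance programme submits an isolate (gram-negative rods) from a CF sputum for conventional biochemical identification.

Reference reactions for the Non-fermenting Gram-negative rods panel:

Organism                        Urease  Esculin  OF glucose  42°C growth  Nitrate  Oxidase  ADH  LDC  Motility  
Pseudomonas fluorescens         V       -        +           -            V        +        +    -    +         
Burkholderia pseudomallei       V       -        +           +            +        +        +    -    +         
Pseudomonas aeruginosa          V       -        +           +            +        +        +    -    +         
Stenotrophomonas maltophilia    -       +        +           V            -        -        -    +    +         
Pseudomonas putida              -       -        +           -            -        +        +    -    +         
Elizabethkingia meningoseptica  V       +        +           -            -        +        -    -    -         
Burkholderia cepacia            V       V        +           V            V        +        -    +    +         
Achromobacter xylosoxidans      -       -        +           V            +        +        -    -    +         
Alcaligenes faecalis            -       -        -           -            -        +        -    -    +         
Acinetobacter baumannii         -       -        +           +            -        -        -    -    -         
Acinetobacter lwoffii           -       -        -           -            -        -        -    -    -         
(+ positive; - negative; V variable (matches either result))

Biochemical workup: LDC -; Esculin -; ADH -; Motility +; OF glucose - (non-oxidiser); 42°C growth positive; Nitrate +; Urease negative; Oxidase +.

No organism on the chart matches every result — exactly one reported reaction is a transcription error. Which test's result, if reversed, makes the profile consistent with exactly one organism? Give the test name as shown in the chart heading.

As reported, no row in the chart matches all 9 reactions.
Reversing Nitrate → still no organism matches.
Reversing Esculin → still no organism matches.
Reversing Urease → still no organism matches.
Reversing Oxidase → still no organism matches.
Reversing OF glucose (to +) → unique match: Achromobacter xylosoxidans.
Reversing LDC → still no organism matches.
Reversing Motility → still no organism matches.
Reversing 42°C growth → still no organism matches.
Reversing ADH → still no organism matches.

OF glucose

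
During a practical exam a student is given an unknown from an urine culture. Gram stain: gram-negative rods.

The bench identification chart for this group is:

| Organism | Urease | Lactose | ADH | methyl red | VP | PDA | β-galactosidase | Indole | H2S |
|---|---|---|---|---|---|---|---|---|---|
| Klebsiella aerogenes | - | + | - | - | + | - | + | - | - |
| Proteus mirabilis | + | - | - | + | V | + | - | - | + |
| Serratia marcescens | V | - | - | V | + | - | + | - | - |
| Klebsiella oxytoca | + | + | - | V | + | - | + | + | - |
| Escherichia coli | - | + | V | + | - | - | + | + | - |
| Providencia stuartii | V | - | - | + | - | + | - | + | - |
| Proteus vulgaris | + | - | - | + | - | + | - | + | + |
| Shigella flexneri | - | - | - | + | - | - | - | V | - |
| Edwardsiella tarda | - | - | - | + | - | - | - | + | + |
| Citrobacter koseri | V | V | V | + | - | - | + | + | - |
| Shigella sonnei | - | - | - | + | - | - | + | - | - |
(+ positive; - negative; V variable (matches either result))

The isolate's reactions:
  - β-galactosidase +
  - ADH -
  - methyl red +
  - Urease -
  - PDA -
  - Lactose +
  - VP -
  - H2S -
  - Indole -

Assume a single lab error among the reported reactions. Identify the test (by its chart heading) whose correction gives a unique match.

As reported, no row in the chart matches all 9 reactions.
Reversing Urease → still no organism matches.
Reversing VP → still no organism matches.
Reversing H2S → still no organism matches.
Reversing Indole → 2 organisms match (not unique).
Reversing methyl red → still no organism matches.
Reversing Lactose (to -) → unique match: Shigella sonnei.
Reversing ADH → still no organism matches.
Reversing β-galactosidase → still no organism matches.
Reversing PDA → still no organism matches.

Lactose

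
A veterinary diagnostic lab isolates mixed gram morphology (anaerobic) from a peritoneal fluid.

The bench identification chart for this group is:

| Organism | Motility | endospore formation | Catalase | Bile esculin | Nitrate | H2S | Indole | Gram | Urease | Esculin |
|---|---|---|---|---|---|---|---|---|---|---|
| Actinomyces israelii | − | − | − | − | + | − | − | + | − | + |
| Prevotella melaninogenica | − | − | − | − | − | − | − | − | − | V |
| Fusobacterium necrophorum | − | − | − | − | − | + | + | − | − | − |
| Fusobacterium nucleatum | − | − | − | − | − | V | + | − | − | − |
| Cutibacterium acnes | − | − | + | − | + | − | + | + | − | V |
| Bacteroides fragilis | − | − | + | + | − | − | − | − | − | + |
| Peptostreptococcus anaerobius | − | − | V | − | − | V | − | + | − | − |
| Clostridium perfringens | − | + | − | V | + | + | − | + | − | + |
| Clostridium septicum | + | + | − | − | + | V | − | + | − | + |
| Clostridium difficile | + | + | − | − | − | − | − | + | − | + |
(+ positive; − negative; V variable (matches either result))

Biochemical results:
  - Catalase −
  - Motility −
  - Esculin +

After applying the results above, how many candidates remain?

3

Catalase −: excludes Cutibacterium acnes, Bacteroides fragilis — 8 left.
Esculin +: excludes Fusobacterium necrophorum, Fusobacterium nucleatum, Peptostreptococcus anaerobius — 5 left.
Motility −: excludes Clostridium septicum, Clostridium difficile — 3 left.
Still consistent: Actinomyces israelii, Clostridium perfringens, Prevotella melaninogenica.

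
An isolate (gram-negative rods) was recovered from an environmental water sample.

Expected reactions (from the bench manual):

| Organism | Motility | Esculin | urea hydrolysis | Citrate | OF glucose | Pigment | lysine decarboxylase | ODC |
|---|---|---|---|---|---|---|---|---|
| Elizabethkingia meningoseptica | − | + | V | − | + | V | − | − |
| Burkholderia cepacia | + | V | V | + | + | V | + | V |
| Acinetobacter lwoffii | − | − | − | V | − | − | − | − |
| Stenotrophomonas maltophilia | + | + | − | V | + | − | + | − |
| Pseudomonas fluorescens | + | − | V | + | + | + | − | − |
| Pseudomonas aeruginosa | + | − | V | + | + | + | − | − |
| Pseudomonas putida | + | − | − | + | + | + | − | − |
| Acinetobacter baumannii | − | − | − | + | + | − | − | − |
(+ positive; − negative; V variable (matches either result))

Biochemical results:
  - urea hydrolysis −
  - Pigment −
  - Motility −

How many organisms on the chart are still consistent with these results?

Pigment −: excludes Pseudomonas fluorescens, Pseudomonas aeruginosa, Pseudomonas putida — 5 left.
urea hydrolysis −: all 5 remaining candidates are consistent.
Motility −: excludes Burkholderia cepacia, Stenotrophomonas maltophilia — 3 left.
Still consistent: Acinetobacter baumannii, Acinetobacter lwoffii, Elizabethkingia meningoseptica.

3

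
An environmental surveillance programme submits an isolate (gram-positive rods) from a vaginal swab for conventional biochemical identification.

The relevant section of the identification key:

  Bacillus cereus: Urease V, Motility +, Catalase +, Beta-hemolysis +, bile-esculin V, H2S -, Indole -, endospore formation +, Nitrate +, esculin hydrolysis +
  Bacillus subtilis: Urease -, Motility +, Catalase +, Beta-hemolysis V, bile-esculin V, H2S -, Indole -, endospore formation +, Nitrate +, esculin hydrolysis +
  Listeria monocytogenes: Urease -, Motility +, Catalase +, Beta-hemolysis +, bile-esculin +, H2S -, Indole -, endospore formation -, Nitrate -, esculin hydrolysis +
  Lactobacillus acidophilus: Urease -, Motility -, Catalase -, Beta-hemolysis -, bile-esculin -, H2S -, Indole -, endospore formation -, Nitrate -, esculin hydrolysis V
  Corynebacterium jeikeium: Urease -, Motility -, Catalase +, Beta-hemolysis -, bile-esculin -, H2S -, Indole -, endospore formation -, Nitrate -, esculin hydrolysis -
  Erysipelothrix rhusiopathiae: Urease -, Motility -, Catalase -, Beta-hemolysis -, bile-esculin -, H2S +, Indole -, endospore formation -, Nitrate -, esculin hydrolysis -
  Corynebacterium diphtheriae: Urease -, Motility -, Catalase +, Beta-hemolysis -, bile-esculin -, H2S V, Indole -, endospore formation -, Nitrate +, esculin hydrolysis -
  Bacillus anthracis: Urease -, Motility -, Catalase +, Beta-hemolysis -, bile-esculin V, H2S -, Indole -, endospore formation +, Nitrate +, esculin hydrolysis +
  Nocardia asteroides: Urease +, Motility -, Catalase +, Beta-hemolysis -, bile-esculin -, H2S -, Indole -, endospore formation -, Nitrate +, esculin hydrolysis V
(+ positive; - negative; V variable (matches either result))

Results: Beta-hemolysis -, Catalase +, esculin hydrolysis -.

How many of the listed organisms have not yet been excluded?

3

Beta-hemolysis -: excludes Bacillus cereus, Listeria monocytogenes — 7 left.
esculin hydrolysis -: excludes Bacillus subtilis, Bacillus anthracis — 5 left.
Catalase +: excludes Lactobacillus acidophilus, Erysipelothrix rhusiopathiae — 3 left.
Still consistent: Corynebacterium diphtheriae, Corynebacterium jeikeium, Nocardia asteroides.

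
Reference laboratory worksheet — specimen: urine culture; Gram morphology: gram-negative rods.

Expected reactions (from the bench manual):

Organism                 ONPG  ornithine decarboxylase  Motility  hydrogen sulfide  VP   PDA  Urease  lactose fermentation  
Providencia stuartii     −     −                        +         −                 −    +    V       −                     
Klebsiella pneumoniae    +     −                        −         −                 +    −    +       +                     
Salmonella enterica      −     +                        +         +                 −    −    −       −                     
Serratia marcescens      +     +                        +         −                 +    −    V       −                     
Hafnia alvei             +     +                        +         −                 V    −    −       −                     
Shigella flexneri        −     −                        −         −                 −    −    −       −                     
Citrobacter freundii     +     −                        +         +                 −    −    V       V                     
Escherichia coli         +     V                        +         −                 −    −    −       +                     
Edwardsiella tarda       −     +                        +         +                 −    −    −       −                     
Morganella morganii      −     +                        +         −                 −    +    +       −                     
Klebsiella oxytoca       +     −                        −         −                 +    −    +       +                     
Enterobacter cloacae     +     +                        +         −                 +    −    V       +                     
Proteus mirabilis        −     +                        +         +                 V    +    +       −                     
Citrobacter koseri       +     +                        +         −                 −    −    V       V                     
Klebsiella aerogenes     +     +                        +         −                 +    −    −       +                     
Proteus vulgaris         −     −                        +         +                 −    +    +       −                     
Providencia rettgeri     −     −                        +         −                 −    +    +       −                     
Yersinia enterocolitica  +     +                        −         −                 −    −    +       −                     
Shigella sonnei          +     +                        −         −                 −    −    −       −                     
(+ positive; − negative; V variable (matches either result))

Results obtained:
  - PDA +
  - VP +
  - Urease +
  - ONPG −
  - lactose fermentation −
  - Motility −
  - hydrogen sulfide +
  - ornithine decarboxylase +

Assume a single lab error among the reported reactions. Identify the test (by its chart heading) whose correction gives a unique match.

Motility

As reported, no row in the chart matches all 8 reactions.
Reversing VP → still no organism matches.
Reversing ornithine decarboxylase → still no organism matches.
Reversing hydrogen sulfide → still no organism matches.
Reversing Urease → still no organism matches.
Reversing PDA → still no organism matches.
Reversing ONPG → still no organism matches.
Reversing lactose fermentation → still no organism matches.
Reversing Motility (to +) → unique match: Proteus mirabilis.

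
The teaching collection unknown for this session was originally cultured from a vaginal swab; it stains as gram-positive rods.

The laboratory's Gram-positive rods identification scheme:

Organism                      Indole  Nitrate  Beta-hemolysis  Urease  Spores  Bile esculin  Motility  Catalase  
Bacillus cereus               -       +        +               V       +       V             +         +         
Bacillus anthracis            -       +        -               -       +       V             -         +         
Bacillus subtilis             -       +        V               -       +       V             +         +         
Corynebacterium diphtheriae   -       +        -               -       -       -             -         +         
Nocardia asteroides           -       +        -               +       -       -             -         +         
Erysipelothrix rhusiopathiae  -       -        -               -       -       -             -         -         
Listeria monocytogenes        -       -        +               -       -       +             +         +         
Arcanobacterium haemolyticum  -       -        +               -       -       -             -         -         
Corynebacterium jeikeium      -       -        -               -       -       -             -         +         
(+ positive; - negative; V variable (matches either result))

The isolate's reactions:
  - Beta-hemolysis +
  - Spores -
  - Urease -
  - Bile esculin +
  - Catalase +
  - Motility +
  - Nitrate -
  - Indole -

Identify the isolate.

Listeria monocytogenes

Bile esculin +: excludes 5 organisms — 4 left.
Nitrate -: excludes Bacillus cereus, Bacillus anthracis, Bacillus subtilis — 1 left.
Spores -: the one remaining candidate is consistent.
Beta-hemolysis +: the one remaining candidate is consistent.
Indole -: the one remaining candidate is consistent.
Urease -: the one remaining candidate is consistent.
Motility +: the one remaining candidate is consistent.
Catalase +: the one remaining candidate is consistent.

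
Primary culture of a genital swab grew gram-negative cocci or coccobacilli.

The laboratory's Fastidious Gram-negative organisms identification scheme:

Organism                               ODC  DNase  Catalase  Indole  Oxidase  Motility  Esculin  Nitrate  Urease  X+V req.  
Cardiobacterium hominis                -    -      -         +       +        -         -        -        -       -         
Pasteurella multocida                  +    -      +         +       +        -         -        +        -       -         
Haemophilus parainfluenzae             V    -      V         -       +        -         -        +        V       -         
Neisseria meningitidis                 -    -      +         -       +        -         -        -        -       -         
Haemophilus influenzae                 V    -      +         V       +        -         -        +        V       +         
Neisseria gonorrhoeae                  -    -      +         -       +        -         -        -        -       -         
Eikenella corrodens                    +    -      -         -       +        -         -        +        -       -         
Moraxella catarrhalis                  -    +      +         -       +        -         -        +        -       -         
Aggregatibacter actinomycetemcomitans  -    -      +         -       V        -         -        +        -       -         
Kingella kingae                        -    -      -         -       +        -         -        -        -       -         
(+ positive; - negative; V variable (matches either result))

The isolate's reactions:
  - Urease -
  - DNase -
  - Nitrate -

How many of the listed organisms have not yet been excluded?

Urease -: all 10 remaining candidates are consistent.
Nitrate -: excludes 6 organisms — 4 left.
DNase -: all 4 remaining candidates are consistent.
Still consistent: Cardiobacterium hominis, Kingella kingae, Neisseria gonorrhoeae, Neisseria meningitidis.

4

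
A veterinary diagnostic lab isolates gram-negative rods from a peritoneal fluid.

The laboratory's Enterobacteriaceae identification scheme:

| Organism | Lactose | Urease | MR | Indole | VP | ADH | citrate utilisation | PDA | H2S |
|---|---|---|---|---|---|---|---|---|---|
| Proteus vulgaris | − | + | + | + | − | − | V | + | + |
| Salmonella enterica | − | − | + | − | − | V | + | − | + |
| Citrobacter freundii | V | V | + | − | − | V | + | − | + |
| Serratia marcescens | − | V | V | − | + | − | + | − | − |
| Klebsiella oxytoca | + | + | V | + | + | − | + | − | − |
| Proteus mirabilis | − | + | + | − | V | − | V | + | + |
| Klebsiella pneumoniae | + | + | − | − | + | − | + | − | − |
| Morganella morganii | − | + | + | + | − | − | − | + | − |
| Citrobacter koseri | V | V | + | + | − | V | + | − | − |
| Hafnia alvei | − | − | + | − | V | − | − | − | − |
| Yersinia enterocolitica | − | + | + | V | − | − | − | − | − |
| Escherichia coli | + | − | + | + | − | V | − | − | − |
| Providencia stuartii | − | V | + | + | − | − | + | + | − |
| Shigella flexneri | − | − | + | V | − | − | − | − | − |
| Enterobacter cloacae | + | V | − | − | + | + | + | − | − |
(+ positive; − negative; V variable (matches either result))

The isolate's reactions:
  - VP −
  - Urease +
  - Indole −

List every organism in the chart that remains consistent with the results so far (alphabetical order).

Indole −: excludes 6 organisms — 9 left.
Urease +: excludes Salmonella enterica, Hafnia alvei, Shigella flexneri — 6 left.
VP −: excludes Serratia marcescens, Klebsiella pneumoniae, Enterobacter cloacae — 3 left.

Citrobacter freundii, Proteus mirabilis, Yersinia enterocolitica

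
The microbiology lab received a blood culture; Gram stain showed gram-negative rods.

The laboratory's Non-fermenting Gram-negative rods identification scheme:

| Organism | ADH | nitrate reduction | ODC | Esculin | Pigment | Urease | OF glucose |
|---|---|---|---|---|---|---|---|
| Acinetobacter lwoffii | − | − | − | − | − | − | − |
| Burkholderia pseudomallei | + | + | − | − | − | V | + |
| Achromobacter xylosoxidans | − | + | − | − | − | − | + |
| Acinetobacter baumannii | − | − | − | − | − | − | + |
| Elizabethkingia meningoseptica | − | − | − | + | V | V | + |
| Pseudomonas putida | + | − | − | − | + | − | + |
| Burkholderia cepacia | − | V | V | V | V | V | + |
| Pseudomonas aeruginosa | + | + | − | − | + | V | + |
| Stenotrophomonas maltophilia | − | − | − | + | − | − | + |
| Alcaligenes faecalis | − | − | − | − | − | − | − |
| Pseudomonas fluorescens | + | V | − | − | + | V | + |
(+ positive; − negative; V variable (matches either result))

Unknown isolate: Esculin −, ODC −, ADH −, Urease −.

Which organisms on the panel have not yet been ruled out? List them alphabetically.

ODC −: all 11 remaining candidates are consistent.
ADH −: excludes Burkholderia pseudomallei, Pseudomonas putida, Pseudomonas aeruginosa, Pseudomonas fluorescens — 7 left.
Urease −: all 7 remaining candidates are consistent.
Esculin −: excludes Elizabethkingia meningoseptica, Stenotrophomonas maltophilia — 5 left.

Achromobacter xylosoxidans, Acinetobacter baumannii, Acinetobacter lwoffii, Alcaligenes faecalis, Burkholderia cepacia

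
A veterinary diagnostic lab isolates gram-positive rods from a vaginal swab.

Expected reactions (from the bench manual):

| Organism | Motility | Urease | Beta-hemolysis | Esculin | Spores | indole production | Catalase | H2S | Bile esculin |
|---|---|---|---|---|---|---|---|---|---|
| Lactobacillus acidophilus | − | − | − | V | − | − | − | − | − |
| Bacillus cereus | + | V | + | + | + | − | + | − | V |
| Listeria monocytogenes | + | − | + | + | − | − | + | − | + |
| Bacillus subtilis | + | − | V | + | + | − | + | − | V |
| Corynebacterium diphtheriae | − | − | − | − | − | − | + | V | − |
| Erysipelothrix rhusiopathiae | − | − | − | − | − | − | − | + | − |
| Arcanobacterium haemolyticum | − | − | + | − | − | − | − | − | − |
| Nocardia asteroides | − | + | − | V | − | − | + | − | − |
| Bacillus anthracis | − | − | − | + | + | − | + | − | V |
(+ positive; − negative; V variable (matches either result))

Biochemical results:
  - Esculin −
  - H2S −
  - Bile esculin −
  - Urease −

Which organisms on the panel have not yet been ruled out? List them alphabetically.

Bile esculin −: excludes Listeria monocytogenes — 8 left.
Esculin −: excludes Bacillus cereus, Bacillus subtilis, Bacillus anthracis — 5 left.
Urease −: excludes Nocardia asteroides — 4 left.
H2S −: excludes Erysipelothrix rhusiopathiae — 3 left.

Arcanobacterium haemolyticum, Corynebacterium diphtheriae, Lactobacillus acidophilus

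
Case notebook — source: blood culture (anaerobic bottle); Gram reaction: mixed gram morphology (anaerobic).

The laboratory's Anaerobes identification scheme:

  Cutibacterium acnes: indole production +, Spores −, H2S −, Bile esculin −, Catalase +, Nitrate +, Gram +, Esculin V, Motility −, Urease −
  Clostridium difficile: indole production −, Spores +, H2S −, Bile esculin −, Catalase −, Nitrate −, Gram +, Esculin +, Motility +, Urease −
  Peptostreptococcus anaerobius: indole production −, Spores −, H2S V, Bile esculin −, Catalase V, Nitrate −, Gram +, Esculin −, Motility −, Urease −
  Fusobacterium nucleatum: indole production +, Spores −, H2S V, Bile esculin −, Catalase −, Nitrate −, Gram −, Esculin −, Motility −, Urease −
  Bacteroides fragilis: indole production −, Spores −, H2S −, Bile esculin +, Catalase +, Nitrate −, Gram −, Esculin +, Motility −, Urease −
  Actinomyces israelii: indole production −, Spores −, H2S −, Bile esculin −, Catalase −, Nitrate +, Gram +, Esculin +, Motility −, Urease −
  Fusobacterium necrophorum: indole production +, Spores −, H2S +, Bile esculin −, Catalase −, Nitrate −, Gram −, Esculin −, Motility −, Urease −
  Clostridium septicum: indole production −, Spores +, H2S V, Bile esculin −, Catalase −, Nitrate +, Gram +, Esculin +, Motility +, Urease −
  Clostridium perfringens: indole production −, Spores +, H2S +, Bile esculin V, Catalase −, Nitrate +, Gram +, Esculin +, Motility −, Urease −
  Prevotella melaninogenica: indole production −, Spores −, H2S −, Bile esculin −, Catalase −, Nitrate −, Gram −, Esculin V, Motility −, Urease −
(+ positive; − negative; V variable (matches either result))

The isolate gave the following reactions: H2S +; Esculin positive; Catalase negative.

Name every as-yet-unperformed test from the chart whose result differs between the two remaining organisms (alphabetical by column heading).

Esculin +: excludes Peptostreptococcus anaerobius, Fusobacterium nucleatum, Fusobacterium necrophorum — 7 left.
H2S +: excludes 5 organisms — 2 left.
Catalase −: all 2 remaining candidates are consistent.
Two candidates remain: Clostridium perfringens and Clostridium septicum.
  indole production: − vs − — same for both, does not separate.
  Spores: + vs + — same for both, does not separate.
  Bile esculin: V vs − — variable for at least one, does not separate.
  Nitrate: + vs + — same for both, does not separate.
  Gram: + vs + — same for both, does not separate.
  Motility: Clostridium perfringens −, Clostridium septicum + — discriminates.
  Urease: − vs − — same for both, does not separate.

Motility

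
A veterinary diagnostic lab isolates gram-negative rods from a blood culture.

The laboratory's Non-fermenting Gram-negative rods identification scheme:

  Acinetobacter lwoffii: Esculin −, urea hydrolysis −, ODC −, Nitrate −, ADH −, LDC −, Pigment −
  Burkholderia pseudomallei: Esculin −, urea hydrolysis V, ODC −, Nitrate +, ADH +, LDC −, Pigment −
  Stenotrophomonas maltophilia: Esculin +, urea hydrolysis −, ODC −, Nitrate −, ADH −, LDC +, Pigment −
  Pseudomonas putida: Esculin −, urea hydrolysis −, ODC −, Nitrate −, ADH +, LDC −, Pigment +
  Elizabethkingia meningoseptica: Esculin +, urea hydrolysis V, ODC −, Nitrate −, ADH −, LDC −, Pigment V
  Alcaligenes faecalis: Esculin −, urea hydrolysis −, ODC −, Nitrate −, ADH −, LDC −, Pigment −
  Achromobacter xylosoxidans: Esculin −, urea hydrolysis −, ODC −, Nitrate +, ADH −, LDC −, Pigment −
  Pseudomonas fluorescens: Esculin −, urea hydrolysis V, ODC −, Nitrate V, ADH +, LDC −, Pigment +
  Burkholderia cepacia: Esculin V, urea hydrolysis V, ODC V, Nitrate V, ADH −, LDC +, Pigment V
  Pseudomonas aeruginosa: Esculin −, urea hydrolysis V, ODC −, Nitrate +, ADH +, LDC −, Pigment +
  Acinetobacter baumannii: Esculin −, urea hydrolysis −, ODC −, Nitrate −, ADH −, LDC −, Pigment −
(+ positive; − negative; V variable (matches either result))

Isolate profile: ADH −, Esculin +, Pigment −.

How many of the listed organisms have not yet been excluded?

3

Pigment −: excludes Pseudomonas putida, Pseudomonas fluorescens, Pseudomonas aeruginosa — 8 left.
Esculin +: excludes 5 organisms — 3 left.
ADH −: all 3 remaining candidates are consistent.
Still consistent: Burkholderia cepacia, Elizabethkingia meningoseptica, Stenotrophomonas maltophilia.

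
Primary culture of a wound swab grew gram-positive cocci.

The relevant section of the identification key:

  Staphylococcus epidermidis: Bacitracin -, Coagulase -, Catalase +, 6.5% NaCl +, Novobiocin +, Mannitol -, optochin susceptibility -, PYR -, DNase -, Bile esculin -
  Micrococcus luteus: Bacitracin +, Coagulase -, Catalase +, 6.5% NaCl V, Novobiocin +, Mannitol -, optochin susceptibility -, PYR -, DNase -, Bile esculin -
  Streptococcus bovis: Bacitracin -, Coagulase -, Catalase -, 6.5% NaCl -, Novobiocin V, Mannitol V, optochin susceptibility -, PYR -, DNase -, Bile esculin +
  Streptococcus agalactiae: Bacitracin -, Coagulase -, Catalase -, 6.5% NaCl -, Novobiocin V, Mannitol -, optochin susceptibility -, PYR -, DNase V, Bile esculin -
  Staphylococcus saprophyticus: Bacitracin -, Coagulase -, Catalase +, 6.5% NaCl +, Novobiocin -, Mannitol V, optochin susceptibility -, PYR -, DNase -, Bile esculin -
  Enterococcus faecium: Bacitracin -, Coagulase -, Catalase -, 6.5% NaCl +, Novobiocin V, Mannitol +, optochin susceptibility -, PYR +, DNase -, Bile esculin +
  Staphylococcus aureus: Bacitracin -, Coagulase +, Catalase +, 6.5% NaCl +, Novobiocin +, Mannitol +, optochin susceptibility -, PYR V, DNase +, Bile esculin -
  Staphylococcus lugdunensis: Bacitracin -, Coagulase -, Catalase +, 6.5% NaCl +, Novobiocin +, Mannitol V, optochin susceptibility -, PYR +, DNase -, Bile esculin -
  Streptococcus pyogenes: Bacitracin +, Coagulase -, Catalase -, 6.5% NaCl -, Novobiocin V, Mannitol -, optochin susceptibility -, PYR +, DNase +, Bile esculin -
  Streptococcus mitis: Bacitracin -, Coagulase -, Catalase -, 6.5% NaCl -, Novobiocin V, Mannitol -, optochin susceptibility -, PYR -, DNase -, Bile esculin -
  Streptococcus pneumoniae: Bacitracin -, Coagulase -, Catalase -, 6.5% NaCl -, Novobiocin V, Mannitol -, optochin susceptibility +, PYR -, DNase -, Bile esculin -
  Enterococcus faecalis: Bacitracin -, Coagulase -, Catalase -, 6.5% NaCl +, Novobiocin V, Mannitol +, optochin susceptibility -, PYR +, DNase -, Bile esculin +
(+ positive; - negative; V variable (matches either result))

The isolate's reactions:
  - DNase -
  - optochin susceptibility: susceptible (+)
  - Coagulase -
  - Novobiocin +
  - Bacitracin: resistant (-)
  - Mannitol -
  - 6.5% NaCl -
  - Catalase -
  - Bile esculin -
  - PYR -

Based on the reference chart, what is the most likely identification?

Bacitracin -: excludes Micrococcus luteus, Streptococcus pyogenes — 10 left.
Novobiocin +: excludes Staphylococcus saprophyticus — 9 left.
6.5% NaCl -: excludes 5 organisms — 4 left.
PYR -: all 4 remaining candidates are consistent.
DNase -: all 4 remaining candidates are consistent.
Mannitol -: all 4 remaining candidates are consistent.
Bile esculin -: excludes Streptococcus bovis — 3 left.
Coagulase -: all 3 remaining candidates are consistent.
Catalase -: all 3 remaining candidates are consistent.
optochin susceptibility +: excludes Streptococcus agalactiae, Streptococcus mitis — 1 left.

Streptococcus pneumoniae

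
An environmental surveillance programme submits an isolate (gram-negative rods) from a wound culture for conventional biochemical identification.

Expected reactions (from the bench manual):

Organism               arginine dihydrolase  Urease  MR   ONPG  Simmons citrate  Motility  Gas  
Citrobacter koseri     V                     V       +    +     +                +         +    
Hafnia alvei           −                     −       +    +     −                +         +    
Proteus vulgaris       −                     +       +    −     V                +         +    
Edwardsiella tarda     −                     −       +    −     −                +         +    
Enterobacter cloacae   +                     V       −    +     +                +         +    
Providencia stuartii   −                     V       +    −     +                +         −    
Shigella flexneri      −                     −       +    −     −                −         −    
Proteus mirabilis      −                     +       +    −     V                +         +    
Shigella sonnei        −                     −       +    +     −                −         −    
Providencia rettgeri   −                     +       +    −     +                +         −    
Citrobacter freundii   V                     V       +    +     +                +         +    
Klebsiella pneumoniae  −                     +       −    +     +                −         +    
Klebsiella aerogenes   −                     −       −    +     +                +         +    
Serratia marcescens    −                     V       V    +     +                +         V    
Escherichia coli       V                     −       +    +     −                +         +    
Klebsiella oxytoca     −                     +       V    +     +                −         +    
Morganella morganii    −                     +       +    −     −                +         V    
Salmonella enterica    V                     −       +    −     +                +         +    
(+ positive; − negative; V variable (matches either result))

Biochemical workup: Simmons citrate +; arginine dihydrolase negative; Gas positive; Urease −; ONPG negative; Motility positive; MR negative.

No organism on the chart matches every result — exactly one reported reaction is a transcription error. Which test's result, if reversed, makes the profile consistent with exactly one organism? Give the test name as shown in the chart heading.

As reported, no row in the chart matches all 7 reactions.
Reversing Simmons citrate → still no organism matches.
Reversing Urease → still no organism matches.
Reversing ONPG → 2 organisms match (not unique).
Reversing MR (to +) → unique match: Salmonella enterica.
Reversing Gas → still no organism matches.
Reversing arginine dihydrolase → still no organism matches.
Reversing Motility → still no organism matches.

MR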